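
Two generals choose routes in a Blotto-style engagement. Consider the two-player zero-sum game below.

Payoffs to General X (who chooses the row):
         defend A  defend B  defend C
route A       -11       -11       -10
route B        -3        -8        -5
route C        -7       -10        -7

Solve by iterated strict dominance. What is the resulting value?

Row route A is strictly dominated by row route B (-3>-11, -8>-11, -5>-10); eliminate route A.
Row route C is strictly dominated by row route B (-3>-7, -8>-10, -5>-7); eliminate route C.
Column defend C is strictly dominated by defend B for General Y (-8<-5); eliminate defend C.
Column defend A is strictly dominated by defend B for General Y (-8<-3); eliminate defend A.
Only (route B, defend B) remains, with payoff -8.

-8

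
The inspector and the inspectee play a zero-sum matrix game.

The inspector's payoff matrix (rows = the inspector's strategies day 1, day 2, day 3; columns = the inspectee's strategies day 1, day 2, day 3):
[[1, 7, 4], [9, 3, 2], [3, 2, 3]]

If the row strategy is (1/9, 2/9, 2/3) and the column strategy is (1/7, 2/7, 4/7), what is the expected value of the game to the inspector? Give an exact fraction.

Against (1/7, 2/7, 4/7), each row's expected payoff is day 1: 31/7; day 2: 23/7; day 3: 19/7.
Taking the (1/9, 2/9, 2/3)-weighted average: (1/9)·(31/7) + (2/9)·(23/7) + (2/3)·(19/7) = 191/63.

191/63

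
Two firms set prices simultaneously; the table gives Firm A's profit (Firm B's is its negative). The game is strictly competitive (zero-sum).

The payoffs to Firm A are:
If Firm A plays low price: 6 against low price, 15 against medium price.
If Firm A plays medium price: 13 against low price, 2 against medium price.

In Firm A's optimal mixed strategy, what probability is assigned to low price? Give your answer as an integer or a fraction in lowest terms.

11/20

Row minima are 6 and 2, so Firm A's maximin is 6; column maxima are 13 and 15, so Firm B's minimax is 13. These differ, so the equilibrium is in mixed strategies.
Let Firm A play low price with probability p. Firm B is indifferent when 6p + 13(1−p) = 15p + 2(1−p), giving p = 11/20.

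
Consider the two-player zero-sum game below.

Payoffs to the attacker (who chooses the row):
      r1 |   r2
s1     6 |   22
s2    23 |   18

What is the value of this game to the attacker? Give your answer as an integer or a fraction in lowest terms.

Row minima are 6 and 18, so the attacker's maximin is 18; column maxima are 23 and 22, so the defender's minimax is 22. These differ, so the equilibrium is in mixed strategies.
Let the attacker play s1 with probability p. The defender is indifferent when 6p + 23(1−p) = 22p + 18(1−p), giving p = 5/21.
Let the defender play r1 with probability q. The attacker is indifferent when 6q + 22(1−q) = 23q + 18(1−q), giving q = 4/21.
The value is 6·(4/21) + (22)·(17/21) = 398/21.

398/21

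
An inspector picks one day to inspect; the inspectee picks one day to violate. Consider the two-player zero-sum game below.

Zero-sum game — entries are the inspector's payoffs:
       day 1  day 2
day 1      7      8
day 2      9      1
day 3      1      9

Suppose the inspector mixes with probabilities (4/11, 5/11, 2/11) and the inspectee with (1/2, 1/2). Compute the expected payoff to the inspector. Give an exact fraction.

65/11

Against (1/2, 1/2), each row's expected payoff is day 1: 15/2; day 2: 5; day 3: 5.
Taking the (4/11, 5/11, 2/11)-weighted average: (4/11)·(15/2) + (5/11)·(5) + (2/11)·(5) = 65/11.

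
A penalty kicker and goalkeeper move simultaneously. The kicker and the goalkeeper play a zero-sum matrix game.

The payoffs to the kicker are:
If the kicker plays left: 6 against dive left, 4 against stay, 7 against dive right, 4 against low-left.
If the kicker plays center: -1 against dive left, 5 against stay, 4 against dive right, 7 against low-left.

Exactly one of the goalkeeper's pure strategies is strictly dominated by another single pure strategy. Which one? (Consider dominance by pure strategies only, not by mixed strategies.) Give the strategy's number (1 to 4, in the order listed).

3

The goalkeeper prefers columns that give the kicker less. Compare dive right with dive left: 6 < 7, -1 < 4.
So dive left strictly dominates dive right for the goalkeeper; dive right is strictly dominated.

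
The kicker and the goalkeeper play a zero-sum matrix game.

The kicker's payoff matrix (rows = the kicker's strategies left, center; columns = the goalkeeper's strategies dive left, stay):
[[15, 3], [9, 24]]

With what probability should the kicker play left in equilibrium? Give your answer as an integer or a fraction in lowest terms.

5/9

Row minima are 3 and 9, so the kicker's maximin is 9; column maxima are 15 and 24, so the goalkeeper's minimax is 15. These differ, so the equilibrium is in mixed strategies.
Let the kicker play left with probability p. The goalkeeper is indifferent when 15p + 9(1−p) = 3p + 24(1−p), giving p = 5/9.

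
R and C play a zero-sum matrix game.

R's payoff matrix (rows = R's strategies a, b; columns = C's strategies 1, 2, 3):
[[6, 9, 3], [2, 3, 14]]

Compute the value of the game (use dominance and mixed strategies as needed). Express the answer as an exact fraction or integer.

26/5

Column 2 is strictly dominated by 1 for C (it gives R more in every row).
The remaining 2×2 game on (a, b) × (1, 3) has no saddle point. Let R play a with probability p; indifference gives 6p + 2(1−p) = 3p + 14(1−p), so p = 4/5.
Similarly C's optimal q on 1 is 11/15, and the value is 6·(11/15) + (3)·(4/15) = 26/5.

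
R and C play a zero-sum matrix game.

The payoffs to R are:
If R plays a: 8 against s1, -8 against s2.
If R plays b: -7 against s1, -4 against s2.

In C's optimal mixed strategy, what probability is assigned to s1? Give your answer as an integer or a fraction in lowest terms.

4/19

Row minima are -8 and -7, so R's maximin is -7; column maxima are 8 and -4, so C's minimax is -4. These differ, so the equilibrium is in mixed strategies.
Let C play s1 with probability q. R is indifferent when 8q − 8(1−q) = −7q − 4(1−q), giving q = 4/19.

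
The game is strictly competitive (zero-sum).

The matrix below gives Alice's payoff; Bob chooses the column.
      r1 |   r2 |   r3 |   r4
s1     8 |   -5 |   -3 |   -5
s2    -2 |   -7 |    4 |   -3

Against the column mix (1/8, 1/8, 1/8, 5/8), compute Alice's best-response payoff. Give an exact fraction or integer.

-5/2

s1: (8)·(1/8) + (-5)·(1/8) + (-3)·(1/8) + (-5)·(5/8) = -25/8.
s2: (-2)·(1/8) + (-7)·(1/8) + (4)·(1/8) + (-3)·(5/8) = -5/2.
The best pure response is s2 with expected payoff -5/2.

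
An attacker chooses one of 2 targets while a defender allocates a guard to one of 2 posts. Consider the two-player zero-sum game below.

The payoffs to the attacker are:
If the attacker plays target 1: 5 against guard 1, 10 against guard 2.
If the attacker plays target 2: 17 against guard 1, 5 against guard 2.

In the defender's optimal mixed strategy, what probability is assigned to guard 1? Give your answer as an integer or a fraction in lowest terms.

Row minima are 5 and 5, so the attacker's maximin is 5; column maxima are 17 and 10, so the defender's minimax is 10. These differ, so the equilibrium is in mixed strategies.
Let the defender play guard 1 with probability q. The attacker is indifferent when 5q + 10(1−q) = 17q + 5(1−q), giving q = 5/17.

5/17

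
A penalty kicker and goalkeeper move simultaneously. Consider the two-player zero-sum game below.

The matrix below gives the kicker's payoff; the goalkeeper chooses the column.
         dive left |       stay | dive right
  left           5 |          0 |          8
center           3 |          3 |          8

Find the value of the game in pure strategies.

3

Row minima: 0, 3 → the kicker's maximin is 3.
Column maxima: 5, 3, 8 → the goalkeeper's minimax is 3.
They coincide at (center, stay), so the value is 3.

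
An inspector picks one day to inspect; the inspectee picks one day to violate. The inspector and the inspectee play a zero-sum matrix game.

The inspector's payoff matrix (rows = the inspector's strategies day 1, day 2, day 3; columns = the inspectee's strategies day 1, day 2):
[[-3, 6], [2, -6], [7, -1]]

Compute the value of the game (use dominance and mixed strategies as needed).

Row day 2 is strictly dominated by row day 3, so the inspector never plays it.
The remaining 2×2 game on (day 1, day 3) × (day 1, day 2) has no saddle point. Let the inspector play day 1 with probability p; indifference gives −3p + 7(1−p) = 6p − (1−p), so p = 8/17.
Similarly the inspectee's optimal q on day 1 is 7/17, and the value is -3·(7/17) + (6)·(10/17) = 39/17.

39/17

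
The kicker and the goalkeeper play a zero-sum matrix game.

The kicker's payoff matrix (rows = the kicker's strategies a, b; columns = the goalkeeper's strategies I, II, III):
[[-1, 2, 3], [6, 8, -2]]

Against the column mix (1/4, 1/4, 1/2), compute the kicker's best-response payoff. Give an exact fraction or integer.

a: (-1)·(1/4) + (2)·(1/4) + (3)·(1/2) = 7/4.
b: (6)·(1/4) + (8)·(1/4) + (-2)·(1/2) = 5/2.
The best pure response is b with expected payoff 5/2.

5/2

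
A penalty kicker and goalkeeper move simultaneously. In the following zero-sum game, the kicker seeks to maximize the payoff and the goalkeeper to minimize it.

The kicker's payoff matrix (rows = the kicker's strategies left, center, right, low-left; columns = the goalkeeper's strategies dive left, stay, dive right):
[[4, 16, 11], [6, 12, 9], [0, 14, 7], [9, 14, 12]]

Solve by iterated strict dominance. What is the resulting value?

9

Column stay is strictly dominated by dive left for the goalkeeper (4<16, 6<12, 0<14, 9<14); eliminate stay.
Column dive right is strictly dominated by dive left for the goalkeeper (4<11, 6<9, 0<7, 9<12); eliminate dive right.
Row right is strictly dominated by row left (4>0); eliminate right.
Row center is strictly dominated by row low-left (9>6); eliminate center.
Row left is strictly dominated by row low-left (9>4); eliminate left.
Only (low-left, dive left) remains, with payoff 9.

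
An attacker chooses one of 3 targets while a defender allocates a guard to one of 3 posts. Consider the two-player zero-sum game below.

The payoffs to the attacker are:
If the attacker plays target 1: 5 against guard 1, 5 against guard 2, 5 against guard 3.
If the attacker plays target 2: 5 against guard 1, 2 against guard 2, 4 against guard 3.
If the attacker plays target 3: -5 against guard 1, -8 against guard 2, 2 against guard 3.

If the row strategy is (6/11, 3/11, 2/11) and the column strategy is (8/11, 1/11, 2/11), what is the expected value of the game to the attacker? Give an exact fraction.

392/121

Against (8/11, 1/11, 2/11), each row's expected payoff is target 1: 5; target 2: 50/11; target 3: -4.
Taking the (6/11, 3/11, 2/11)-weighted average: (6/11)·(5) + (3/11)·(50/11) + (2/11)·(-4) = 392/121.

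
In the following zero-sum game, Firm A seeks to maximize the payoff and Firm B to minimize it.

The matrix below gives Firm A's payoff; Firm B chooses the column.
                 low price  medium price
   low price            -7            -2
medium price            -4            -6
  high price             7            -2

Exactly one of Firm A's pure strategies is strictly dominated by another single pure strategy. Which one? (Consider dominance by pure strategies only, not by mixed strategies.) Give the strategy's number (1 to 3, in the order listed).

Compare medium price with high price: 7 > -4, -2 > -6.
So high price strictly dominates medium price for Firm A; medium price is strictly dominated.

2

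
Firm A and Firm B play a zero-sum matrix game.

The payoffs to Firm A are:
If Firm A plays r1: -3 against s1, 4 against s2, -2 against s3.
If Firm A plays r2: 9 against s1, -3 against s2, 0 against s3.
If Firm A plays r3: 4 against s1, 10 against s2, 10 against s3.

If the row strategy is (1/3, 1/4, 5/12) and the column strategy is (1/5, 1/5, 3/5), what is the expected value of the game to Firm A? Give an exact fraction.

109/30

Against (1/5, 1/5, 3/5), each row's expected payoff is r1: -1; r2: 6/5; r3: 44/5.
Taking the (1/3, 1/4, 5/12)-weighted average: (1/3)·(-1) + (1/4)·(6/5) + (5/12)·(44/5) = 109/30.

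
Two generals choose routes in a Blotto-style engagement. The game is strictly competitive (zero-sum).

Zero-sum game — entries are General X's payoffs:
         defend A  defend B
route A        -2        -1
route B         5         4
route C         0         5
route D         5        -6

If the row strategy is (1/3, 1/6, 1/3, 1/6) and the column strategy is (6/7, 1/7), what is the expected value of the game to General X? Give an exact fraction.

Against (6/7, 1/7), each row's expected payoff is route A: -13/7; route B: 34/7; route C: 5/7; route D: 24/7.
Taking the (1/3, 1/6, 1/3, 1/6)-weighted average: (1/3)·(-13/7) + (1/6)·(34/7) + (1/3)·(5/7) + (1/6)·(24/7) = 1.

1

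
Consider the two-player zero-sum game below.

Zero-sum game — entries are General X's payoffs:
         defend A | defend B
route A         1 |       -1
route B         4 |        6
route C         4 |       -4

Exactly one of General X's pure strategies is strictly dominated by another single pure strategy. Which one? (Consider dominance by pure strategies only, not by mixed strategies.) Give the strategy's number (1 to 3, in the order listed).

Compare route A with route B: 4 > 1, 6 > -1.
So route B strictly dominates route A for General X; route A is strictly dominated.

1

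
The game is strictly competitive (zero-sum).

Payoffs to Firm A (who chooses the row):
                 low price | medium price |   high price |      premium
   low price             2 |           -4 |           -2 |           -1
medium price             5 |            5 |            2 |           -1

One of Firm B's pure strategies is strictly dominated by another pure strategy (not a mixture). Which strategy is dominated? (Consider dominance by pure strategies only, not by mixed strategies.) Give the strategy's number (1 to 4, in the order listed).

Firm B prefers columns that give Firm A less. Compare low price with high price: -2 < 2, 2 < 5.
So high price strictly dominates low price for Firm B; low price is strictly dominated.

1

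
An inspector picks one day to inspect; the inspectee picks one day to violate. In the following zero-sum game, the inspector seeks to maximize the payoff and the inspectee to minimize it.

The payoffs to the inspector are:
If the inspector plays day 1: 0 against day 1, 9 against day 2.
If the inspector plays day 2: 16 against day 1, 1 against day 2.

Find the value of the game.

Row minima are 0 and 1, so the inspector's maximin is 1; column maxima are 16 and 9, so the inspectee's minimax is 9. These differ, so the equilibrium is in mixed strategies.
Let the inspector play day 1 with probability p. The inspectee is indifferent when 16(1−p) = 9p + (1−p), giving p = 5/8.
Let the inspectee play day 1 with probability q. The inspector is indifferent when 9(1−q) = 16q + (1−q), giving q = 1/3.
The value is 0·(1/3) + (9)·(2/3) = 6.

6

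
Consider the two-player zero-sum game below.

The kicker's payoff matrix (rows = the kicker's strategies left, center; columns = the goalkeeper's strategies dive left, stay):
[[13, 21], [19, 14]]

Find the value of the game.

Row minima are 13 and 14, so the kicker's maximin is 14; column maxima are 19 and 21, so the goalkeeper's minimax is 19. These differ, so the equilibrium is in mixed strategies.
Let the kicker play left with probability p. The goalkeeper is indifferent when 13p + 19(1−p) = 21p + 14(1−p), giving p = 5/13.
Let the goalkeeper play dive left with probability q. The kicker is indifferent when 13q + 21(1−q) = 19q + 14(1−q), giving q = 7/13.
The value is 13·(7/13) + (21)·(6/13) = 217/13.

217/13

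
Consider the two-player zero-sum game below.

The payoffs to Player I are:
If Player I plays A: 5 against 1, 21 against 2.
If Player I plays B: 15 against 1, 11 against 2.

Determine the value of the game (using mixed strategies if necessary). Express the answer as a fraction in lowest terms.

13

Row minima are 5 and 11, so Player I's maximin is 11; column maxima are 15 and 21, so Player II's minimax is 15. These differ, so the equilibrium is in mixed strategies.
Let Player I play A with probability p. Player II is indifferent when 5p + 15(1−p) = 21p + 11(1−p), giving p = 1/5.
Let Player II play 1 with probability q. Player I is indifferent when 5q + 21(1−q) = 15q + 11(1−q), giving q = 1/2.
The value is 5·(1/2) + (21)·(1/2) = 13.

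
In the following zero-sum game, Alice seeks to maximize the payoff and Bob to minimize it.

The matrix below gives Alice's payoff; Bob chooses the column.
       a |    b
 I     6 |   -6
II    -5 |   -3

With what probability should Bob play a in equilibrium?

3/14

Row minima are -6 and -5, so Alice's maximin is -5; column maxima are 6 and -3, so Bob's minimax is -3. These differ, so the equilibrium is in mixed strategies.
Let Bob play a with probability q. Alice is indifferent when 6q − 6(1−q) = −5q − 3(1−q), giving q = 3/14.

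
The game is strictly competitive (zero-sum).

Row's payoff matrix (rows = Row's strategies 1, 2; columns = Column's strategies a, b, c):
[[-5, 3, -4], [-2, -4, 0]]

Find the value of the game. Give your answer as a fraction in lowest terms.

-13/5

Column c is strictly dominated by a for Column (it gives Row more in every row).
The remaining 2×2 game on (1, 2) × (a, b) has no saddle point. Let Row play 1 with probability p; indifference gives −5p − 2(1−p) = 3p − 4(1−p), so p = 1/5.
Similarly Column's optimal q on a is 7/10, and the value is -5·(7/10) + (3)·(3/10) = -13/5.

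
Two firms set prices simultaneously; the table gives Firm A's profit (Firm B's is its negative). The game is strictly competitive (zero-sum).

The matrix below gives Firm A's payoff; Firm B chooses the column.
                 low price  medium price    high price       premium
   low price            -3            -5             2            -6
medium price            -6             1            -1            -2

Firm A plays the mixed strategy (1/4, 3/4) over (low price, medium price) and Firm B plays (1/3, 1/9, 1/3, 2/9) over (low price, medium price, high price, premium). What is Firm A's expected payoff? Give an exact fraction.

Against (1/3, 1/9, 1/3, 2/9), each row's expected payoff is low price: -20/9; medium price: -8/3.
Taking the (1/4, 3/4)-weighted average: (1/4)·(-20/9) + (3/4)·(-8/3) = -23/9.

-23/9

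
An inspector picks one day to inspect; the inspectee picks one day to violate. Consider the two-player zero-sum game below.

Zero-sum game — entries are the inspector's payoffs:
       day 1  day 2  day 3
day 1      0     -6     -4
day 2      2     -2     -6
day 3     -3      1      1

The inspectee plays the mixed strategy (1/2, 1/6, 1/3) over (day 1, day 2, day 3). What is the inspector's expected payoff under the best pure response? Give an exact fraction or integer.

day 1: (0)·(1/2) + (-6)·(1/6) + (-4)·(1/3) = -7/3.
day 2: (2)·(1/2) + (-2)·(1/6) + (-6)·(1/3) = -4/3.
day 3: (-3)·(1/2) + (1)·(1/6) + (1)·(1/3) = -1.
The best pure response is day 3 with expected payoff -1.

-1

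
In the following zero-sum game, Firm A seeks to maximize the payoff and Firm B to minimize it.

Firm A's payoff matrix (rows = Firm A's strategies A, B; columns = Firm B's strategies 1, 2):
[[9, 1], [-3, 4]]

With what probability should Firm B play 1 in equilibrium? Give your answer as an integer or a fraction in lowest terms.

Row minima are 1 and -3, so Firm A's maximin is 1; column maxima are 9 and 4, so Firm B's minimax is 4. These differ, so the equilibrium is in mixed strategies.
Let Firm B play 1 with probability q. Firm A is indifferent when 9q + (1−q) = −3q + 4(1−q), giving q = 1/5.

1/5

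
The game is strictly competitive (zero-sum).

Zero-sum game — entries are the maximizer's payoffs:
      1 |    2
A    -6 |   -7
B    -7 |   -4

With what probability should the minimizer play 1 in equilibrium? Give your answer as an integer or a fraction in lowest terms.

3/4

Row minima are -7 and -7, so the maximizer's maximin is -7; column maxima are -6 and -4, so the minimizer's minimax is -6. These differ, so the equilibrium is in mixed strategies.
Let the minimizer play 1 with probability q. The maximizer is indifferent when −6q − 7(1−q) = −7q − 4(1−q), giving q = 3/4.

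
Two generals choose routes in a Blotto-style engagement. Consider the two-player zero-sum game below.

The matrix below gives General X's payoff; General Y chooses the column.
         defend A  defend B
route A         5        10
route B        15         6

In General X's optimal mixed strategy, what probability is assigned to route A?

Row minima are 5 and 6, so General X's maximin is 6; column maxima are 15 and 10, so General Y's minimax is 10. These differ, so the equilibrium is in mixed strategies.
Let General X play route A with probability p. General Y is indifferent when 5p + 15(1−p) = 10p + 6(1−p), giving p = 9/14.

9/14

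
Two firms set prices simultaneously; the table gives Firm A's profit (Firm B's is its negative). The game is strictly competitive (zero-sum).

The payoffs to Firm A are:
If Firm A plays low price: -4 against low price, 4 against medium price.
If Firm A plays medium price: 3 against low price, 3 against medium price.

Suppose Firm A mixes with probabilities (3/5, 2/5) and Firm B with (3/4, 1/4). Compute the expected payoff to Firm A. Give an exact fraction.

0

Against (3/4, 1/4), each row's expected payoff is low price: -2; medium price: 3.
Taking the (3/5, 2/5)-weighted average: (3/5)·(-2) + (2/5)·(3) = 0.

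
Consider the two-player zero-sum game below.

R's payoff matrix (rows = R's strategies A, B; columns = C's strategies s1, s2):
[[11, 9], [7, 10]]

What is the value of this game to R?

Row minima are 9 and 7, so R's maximin is 9; column maxima are 11 and 10, so C's minimax is 10. These differ, so the equilibrium is in mixed strategies.
Let R play A with probability p. C is indifferent when 11p + 7(1−p) = 9p + 10(1−p), giving p = 3/5.
Let C play s1 with probability q. R is indifferent when 11q + 9(1−q) = 7q + 10(1−q), giving q = 1/5.
The value is 11·(1/5) + (9)·(4/5) = 47/5.

47/5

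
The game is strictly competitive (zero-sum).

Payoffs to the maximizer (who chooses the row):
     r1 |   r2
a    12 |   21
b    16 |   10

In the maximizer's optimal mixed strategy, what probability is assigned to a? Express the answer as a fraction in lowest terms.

2/5

Row minima are 12 and 10, so the maximizer's maximin is 12; column maxima are 16 and 21, so the minimizer's minimax is 16. These differ, so the equilibrium is in mixed strategies.
Let the maximizer play a with probability p. The minimizer is indifferent when 12p + 16(1−p) = 21p + 10(1−p), giving p = 2/5.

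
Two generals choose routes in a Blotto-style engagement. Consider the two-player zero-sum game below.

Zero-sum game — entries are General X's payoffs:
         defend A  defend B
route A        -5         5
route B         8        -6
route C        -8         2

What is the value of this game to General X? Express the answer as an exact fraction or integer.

5/12

Row route C is strictly dominated by row route A, so General X never plays it.
The remaining 2×2 game on (route A, route B) × (defend A, defend B) has no saddle point. Let General X play route A with probability p; indifference gives −5p + 8(1−p) = 5p − 6(1−p), so p = 7/12.
Similarly General Y's optimal q on defend A is 11/24, and the value is -5·(11/24) + (5)·(13/24) = 5/12.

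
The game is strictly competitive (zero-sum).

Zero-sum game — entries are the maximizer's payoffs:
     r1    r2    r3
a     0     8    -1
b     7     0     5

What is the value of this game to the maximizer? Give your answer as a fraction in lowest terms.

20/7

Column r1 is strictly dominated by r3 for the minimizer (it gives the maximizer more in every row).
The remaining 2×2 game on (a, b) × (r2, r3) has no saddle point. Let the maximizer play a with probability p; indifference gives 8p = −p + 5(1−p), so p = 5/14.
Similarly the minimizer's optimal q on r2 is 3/7, and the value is 8·(3/7) + (-1)·(4/7) = 20/7.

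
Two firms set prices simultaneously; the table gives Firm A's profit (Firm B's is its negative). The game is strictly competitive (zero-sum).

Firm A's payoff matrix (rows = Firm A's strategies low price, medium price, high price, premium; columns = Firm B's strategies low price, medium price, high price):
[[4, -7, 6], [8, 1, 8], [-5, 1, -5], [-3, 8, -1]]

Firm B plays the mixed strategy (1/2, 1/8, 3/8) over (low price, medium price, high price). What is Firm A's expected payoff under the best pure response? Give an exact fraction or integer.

low price: (4)·(1/2) + (-7)·(1/8) + (6)·(3/8) = 27/8.
medium price: (8)·(1/2) + (1)·(1/8) + (8)·(3/8) = 57/8.
high price: (-5)·(1/2) + (1)·(1/8) + (-5)·(3/8) = -17/4.
premium: (-3)·(1/2) + (8)·(1/8) + (-1)·(3/8) = -7/8.
The best pure response is medium price with expected payoff 57/8.

57/8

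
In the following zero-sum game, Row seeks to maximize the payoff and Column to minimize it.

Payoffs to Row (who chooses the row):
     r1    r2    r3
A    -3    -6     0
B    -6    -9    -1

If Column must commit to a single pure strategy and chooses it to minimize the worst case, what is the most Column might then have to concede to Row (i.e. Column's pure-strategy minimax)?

-6

The worst case (largest entry) in each column is r1: -3, r2: -6, r3: 0.
The best (smallest) of these is -6.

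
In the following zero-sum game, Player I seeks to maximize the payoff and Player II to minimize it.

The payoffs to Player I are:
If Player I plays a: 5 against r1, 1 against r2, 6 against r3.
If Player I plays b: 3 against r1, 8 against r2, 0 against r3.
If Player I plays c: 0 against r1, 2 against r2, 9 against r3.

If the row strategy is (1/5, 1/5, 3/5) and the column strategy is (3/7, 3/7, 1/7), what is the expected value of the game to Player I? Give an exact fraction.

102/35

Against (3/7, 3/7, 1/7), each row's expected payoff is a: 24/7; b: 33/7; c: 15/7.
Taking the (1/5, 1/5, 3/5)-weighted average: (1/5)·(24/7) + (1/5)·(33/7) + (3/5)·(15/7) = 102/35.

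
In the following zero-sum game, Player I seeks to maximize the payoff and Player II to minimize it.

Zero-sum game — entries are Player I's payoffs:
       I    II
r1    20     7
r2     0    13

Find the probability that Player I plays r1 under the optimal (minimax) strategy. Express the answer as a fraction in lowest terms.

Row minima are 7 and 0, so Player I's maximin is 7; column maxima are 20 and 13, so Player II's minimax is 13. These differ, so the equilibrium is in mixed strategies.
Let Player I play r1 with probability p. Player II is indifferent when 20p = 7p + 13(1−p), giving p = 1/2.

1/2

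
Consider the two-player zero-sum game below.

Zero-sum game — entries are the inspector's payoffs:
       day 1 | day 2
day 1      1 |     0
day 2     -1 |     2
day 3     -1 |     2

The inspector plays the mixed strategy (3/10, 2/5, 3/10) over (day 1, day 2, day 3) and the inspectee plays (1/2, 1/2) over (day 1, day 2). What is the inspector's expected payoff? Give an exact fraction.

1/2

Against (1/2, 1/2), each row's expected payoff is day 1: 1/2; day 2: 1/2; day 3: 1/2.
Taking the (3/10, 2/5, 3/10)-weighted average: (3/10)·(1/2) + (2/5)·(1/2) + (3/10)·(1/2) = 1/2.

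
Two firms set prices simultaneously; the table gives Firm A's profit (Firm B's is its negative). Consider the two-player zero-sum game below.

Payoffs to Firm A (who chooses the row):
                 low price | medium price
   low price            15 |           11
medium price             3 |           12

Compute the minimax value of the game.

Row minima are 11 and 3, so Firm A's maximin is 11; column maxima are 15 and 12, so Firm B's minimax is 12. These differ, so the equilibrium is in mixed strategies.
Let Firm A play low price with probability p. Firm B is indifferent when 15p + 3(1−p) = 11p + 12(1−p), giving p = 9/13.
Let Firm B play low price with probability q. Firm A is indifferent when 15q + 11(1−q) = 3q + 12(1−q), giving q = 1/13.
The value is 15·(1/13) + (11)·(12/13) = 147/13.

147/13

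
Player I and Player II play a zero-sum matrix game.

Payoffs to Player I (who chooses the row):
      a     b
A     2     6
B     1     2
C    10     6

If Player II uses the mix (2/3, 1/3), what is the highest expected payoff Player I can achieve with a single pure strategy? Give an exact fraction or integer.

A: (2)·(2/3) + (6)·(1/3) = 10/3.
B: (1)·(2/3) + (2)·(1/3) = 4/3.
C: (10)·(2/3) + (6)·(1/3) = 26/3.
The best pure response is C with expected payoff 26/3.

26/3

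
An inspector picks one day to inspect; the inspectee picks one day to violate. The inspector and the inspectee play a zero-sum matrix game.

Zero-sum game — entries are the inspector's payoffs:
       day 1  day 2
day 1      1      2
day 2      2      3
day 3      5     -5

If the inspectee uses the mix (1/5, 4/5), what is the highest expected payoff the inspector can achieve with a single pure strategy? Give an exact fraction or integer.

day 1: (1)·(1/5) + (2)·(4/5) = 9/5.
day 2: (2)·(1/5) + (3)·(4/5) = 14/5.
day 3: (5)·(1/5) + (-5)·(4/5) = -3.
The best pure response is day 2 with expected payoff 14/5.

14/5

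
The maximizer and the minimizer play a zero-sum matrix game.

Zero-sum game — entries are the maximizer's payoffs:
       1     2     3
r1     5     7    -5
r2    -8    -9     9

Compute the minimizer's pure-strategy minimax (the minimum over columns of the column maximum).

The worst case (largest entry) in each column is 1: 5, 2: 7, 3: 9.
The best (smallest) of these is 5.

5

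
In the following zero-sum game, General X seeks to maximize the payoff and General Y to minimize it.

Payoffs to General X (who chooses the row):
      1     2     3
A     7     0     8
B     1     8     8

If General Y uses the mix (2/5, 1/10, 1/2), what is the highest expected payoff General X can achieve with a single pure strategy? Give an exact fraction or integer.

34/5

A: (7)·(2/5) + (0)·(1/10) + (8)·(1/2) = 34/5.
B: (1)·(2/5) + (8)·(1/10) + (8)·(1/2) = 26/5.
The best pure response is A with expected payoff 34/5.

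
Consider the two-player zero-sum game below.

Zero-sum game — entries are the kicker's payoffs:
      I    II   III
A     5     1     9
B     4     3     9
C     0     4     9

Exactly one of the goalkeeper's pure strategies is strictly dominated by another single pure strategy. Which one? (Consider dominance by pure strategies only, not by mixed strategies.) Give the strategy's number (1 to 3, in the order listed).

3

The goalkeeper prefers columns that give the kicker less. Compare III with I: 5 < 9, 4 < 9, 0 < 9.
So I strictly dominates III for the goalkeeper; III is strictly dominated.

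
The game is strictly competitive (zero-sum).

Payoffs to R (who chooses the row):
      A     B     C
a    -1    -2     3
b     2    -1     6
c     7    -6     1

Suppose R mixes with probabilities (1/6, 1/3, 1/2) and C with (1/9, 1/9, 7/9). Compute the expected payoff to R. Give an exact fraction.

Against (1/9, 1/9, 7/9), each row's expected payoff is a: 2; b: 43/9; c: 8/9.
Taking the (1/6, 1/3, 1/2)-weighted average: (1/6)·(2) + (1/3)·(43/9) + (1/2)·(8/9) = 64/27.

64/27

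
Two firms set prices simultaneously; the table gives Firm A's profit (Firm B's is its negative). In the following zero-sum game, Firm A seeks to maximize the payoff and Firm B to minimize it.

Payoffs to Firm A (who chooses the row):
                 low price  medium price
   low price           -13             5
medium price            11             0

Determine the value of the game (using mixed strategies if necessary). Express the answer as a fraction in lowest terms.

Row minima are -13 and 0, so Firm A's maximin is 0; column maxima are 11 and 5, so Firm B's minimax is 5. These differ, so the equilibrium is in mixed strategies.
Let Firm A play low price with probability p. Firm B is indifferent when −13p + 11(1−p) = 5p, giving p = 11/29.
Let Firm B play low price with probability q. Firm A is indifferent when −13q + 5(1−q) = 11q, giving q = 5/29.
The value is -13·(5/29) + (5)·(24/29) = 55/29.

55/29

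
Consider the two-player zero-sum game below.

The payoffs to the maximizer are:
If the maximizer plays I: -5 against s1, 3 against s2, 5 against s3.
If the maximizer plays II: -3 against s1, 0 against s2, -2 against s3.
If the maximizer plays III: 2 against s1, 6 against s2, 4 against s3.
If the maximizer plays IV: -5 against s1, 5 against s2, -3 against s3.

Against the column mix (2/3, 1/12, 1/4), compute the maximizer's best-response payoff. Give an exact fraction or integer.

I: (-5)·(2/3) + (3)·(1/12) + (5)·(1/4) = -11/6.
II: (-3)·(2/3) + (0)·(1/12) + (-2)·(1/4) = -5/2.
III: (2)·(2/3) + (6)·(1/12) + (4)·(1/4) = 17/6.
IV: (-5)·(2/3) + (5)·(1/12) + (-3)·(1/4) = -11/3.
The best pure response is III with expected payoff 17/6.

17/6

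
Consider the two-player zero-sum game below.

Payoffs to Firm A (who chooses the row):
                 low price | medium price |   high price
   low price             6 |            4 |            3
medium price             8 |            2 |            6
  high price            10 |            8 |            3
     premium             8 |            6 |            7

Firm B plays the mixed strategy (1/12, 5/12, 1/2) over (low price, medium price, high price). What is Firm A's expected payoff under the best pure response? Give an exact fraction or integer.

low price: (6)·(1/12) + (4)·(5/12) + (3)·(1/2) = 11/3.
medium price: (8)·(1/12) + (2)·(5/12) + (6)·(1/2) = 9/2.
high price: (10)·(1/12) + (8)·(5/12) + (3)·(1/2) = 17/3.
premium: (8)·(1/12) + (6)·(5/12) + (7)·(1/2) = 20/3.
The best pure response is premium with expected payoff 20/3.

20/3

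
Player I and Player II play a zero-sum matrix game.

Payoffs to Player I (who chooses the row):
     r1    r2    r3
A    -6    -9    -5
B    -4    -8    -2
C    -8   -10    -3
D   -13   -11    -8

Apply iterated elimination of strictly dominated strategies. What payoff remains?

-8

Row C is strictly dominated by row B (-4>-8, -8>-10, -2>-3); eliminate C.
Column r3 is strictly dominated by r1 for Player II (-6<-5, -4<-2, -13<-8); eliminate r3.
Row A is strictly dominated by row B (-4>-6, -8>-9); eliminate A.
Row D is strictly dominated by row B (-4>-13, -8>-11); eliminate D.
Column r1 is strictly dominated by r2 for Player II (-8<-4); eliminate r1.
Only (B, r2) remains, with payoff -8.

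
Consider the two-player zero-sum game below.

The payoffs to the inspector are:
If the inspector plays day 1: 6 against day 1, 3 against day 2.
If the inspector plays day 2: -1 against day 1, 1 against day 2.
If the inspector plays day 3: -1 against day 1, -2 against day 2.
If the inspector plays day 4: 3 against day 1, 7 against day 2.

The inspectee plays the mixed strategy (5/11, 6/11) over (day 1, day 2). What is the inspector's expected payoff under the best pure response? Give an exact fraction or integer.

57/11

day 1: (6)·(5/11) + (3)·(6/11) = 48/11.
day 2: (-1)·(5/11) + (1)·(6/11) = 1/11.
day 3: (-1)·(5/11) + (-2)·(6/11) = -17/11.
day 4: (3)·(5/11) + (7)·(6/11) = 57/11.
The best pure response is day 4 with expected payoff 57/11.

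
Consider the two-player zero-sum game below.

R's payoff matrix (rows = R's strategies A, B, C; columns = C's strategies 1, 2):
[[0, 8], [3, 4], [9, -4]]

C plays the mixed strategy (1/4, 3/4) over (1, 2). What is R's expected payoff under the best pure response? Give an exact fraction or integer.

6

A: (0)·(1/4) + (8)·(3/4) = 6.
B: (3)·(1/4) + (4)·(3/4) = 15/4.
C: (9)·(1/4) + (-4)·(3/4) = -3/4.
The best pure response is A with expected payoff 6.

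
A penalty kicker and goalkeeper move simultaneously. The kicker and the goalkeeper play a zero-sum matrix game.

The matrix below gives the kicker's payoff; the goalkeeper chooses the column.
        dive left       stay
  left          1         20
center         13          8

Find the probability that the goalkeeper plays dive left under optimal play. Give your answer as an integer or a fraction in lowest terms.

Row minima are 1 and 8, so the kicker's maximin is 8; column maxima are 13 and 20, so the goalkeeper's minimax is 13. These differ, so the equilibrium is in mixed strategies.
Let the goalkeeper play dive left with probability q. The kicker is indifferent when q + 20(1−q) = 13q + 8(1−q), giving q = 1/2.

1/2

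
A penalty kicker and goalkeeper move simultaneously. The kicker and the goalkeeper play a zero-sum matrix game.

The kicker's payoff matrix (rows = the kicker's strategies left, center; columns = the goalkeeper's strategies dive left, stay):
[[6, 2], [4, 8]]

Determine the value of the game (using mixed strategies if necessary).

Row minima are 2 and 4, so the kicker's maximin is 4; column maxima are 6 and 8, so the goalkeeper's minimax is 6. These differ, so the equilibrium is in mixed strategies.
Let the kicker play left with probability p. The goalkeeper is indifferent when 6p + 4(1−p) = 2p + 8(1−p), giving p = 1/2.
Let the goalkeeper play dive left with probability q. The kicker is indifferent when 6q + 2(1−q) = 4q + 8(1−q), giving q = 3/4.
The value is 6·(3/4) + (2)·(1/4) = 5.

5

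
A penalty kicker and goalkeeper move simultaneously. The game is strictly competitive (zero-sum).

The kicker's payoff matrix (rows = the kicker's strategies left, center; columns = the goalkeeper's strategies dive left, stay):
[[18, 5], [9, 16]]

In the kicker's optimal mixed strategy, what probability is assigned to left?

7/20

Row minima are 5 and 9, so the kicker's maximin is 9; column maxima are 18 and 16, so the goalkeeper's minimax is 16. These differ, so the equilibrium is in mixed strategies.
Let the kicker play left with probability p. The goalkeeper is indifferent when 18p + 9(1−p) = 5p + 16(1−p), giving p = 7/20.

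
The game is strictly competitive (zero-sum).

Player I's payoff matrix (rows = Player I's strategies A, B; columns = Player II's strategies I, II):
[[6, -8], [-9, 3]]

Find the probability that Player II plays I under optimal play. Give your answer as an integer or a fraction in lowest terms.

11/26

Row minima are -8 and -9, so Player I's maximin is -8; column maxima are 6 and 3, so Player II's minimax is 3. These differ, so the equilibrium is in mixed strategies.
Let Player II play I with probability q. Player I is indifferent when 6q − 8(1−q) = −9q + 3(1−q), giving q = 11/26.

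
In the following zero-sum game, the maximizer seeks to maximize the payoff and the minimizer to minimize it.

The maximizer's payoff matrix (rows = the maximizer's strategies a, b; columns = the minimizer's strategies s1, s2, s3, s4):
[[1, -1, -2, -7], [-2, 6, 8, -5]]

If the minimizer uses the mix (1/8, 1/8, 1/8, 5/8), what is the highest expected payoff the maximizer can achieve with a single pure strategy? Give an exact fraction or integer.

-13/8

a: (1)·(1/8) + (-1)·(1/8) + (-2)·(1/8) + (-7)·(5/8) = -37/8.
b: (-2)·(1/8) + (6)·(1/8) + (8)·(1/8) + (-5)·(5/8) = -13/8.
The best pure response is b with expected payoff -13/8.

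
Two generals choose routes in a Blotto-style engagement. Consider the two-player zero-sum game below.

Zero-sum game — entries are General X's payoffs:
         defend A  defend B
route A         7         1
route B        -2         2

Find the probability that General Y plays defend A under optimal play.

1/10

Row minima are 1 and -2, so General X's maximin is 1; column maxima are 7 and 2, so General Y's minimax is 2. These differ, so the equilibrium is in mixed strategies.
Let General Y play defend A with probability q. General X is indifferent when 7q + (1−q) = −2q + 2(1−q), giving q = 1/10.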